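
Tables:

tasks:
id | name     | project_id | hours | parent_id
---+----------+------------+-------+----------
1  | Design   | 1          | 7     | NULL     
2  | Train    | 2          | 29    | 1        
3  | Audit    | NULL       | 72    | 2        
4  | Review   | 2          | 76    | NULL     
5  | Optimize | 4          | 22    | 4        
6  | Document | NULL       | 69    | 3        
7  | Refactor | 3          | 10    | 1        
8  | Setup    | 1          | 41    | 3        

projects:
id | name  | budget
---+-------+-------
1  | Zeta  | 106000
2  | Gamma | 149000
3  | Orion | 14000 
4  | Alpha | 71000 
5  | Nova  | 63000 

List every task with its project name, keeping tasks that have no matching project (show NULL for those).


LEFT JOIN keeps every row from tasks (the left table); where project_id has no match in projects, the project columns become NULL. Walk through each task:
  - task 1 (Design): project_id=1 -> matches Zeta
  - task 2 (Train): project_id=2 -> matches Gamma
  - task 3 (Audit): project_id=NULL, no match -> kept with NULL
  - task 4 (Review): project_id=2 -> matches Gamma
  - task 5 (Optimize): project_id=4 -> matches Alpha
  - task 6 (Document): project_id=NULL, no match -> kept with NULL
  - task 7 (Refactor): project_id=3 -> matches Orion
  - task 8 (Setup): project_id=1 -> matches Zeta
All 8 rows appear; 2 have NULL project.

SQL:
SELECT a.name, b.name AS project
FROM tasks a
LEFT JOIN projects b ON a.project_id = b.id

Result:
name     | project
---------+--------
Design   | Zeta   
Train    | Gamma  
Audit    | NULL   
Review   | Gamma  
Optimize | Alpha  
Document | NULL   
Refactor | Orion  
Setup    | Zeta   


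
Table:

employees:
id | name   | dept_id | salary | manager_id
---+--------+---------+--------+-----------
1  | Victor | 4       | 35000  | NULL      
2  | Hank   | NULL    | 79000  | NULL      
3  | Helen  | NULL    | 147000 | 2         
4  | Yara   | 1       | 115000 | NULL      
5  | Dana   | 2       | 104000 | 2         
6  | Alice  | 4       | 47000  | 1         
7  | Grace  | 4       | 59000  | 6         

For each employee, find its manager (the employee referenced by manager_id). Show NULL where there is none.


This is a self-join: employees is joined to a second copy of itself, matching each row's manager_id to another row's id. Use LEFT JOIN so rows with manager_id=NULL are kept.
  - employee 1 (Victor): manager_id=NULL -> NULL
  - employee 2 (Hank): manager_id=NULL -> NULL
  - employee 3 (Helen): manager_id=2 -> Hank
  - employee 4 (Yara): manager_id=NULL -> NULL
  - employee 5 (Dana): manager_id=2 -> Hank
  - employee 6 (Alice): manager_id=1 -> Victor
  - employee 7 (Grace): manager_id=6 -> Alice

SQL:
SELECT a.name AS item, b.name AS manager
FROM employees a
LEFT JOIN employees b ON a.manager_id = b.id

Result:
item   | manager
-------+--------
Victor | NULL   
Hank   | NULL   
Helen  | Hank   
Yara   | NULL   
Dana   | Hank   
Alice  | Victor 
Grace  | Alice  


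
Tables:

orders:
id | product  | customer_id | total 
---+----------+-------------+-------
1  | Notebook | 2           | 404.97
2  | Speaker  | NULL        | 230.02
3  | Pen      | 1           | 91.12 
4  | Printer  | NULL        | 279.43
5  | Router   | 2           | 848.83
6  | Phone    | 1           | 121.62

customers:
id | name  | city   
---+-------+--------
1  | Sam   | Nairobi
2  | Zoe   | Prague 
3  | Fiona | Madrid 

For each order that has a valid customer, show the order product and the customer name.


INNER JOIN keeps only orders rows whose customer_id matches an id in customers. Walk through each order:
  - order 1 (Notebook): customer_id=2 -> matches Zoe
  - order 2 (Speaker): customer_id=NULL, no match -> dropped
  - order 3 (Pen): customer_id=1 -> matches Sam
  - order 4 (Printer): customer_id=NULL, no match -> dropped
  - order 5 (Router): customer_id=2 -> matches Zoe
  - order 6 (Phone): customer_id=1 -> matches Sam
So 2 of 6 rows are dropped.

SQL:
SELECT a.product, b.name AS customer
FROM orders a
INNER JOIN customers b ON a.customer_id = b.id

Result:
product  | customer
---------+---------
Notebook | Zoe     
Pen      | Sam     
Router   | Zoe     
Phone    | Sam     


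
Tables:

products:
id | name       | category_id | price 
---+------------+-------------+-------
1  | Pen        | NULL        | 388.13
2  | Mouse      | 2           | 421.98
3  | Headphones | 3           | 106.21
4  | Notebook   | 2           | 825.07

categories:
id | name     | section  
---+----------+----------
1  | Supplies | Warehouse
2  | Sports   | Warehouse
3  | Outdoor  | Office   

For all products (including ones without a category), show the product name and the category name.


LEFT JOIN keeps every row from products (the left table); where category_id has no match in categories, the category columns become NULL. Walk through each product:
  - product 1 (Pen): category_id=NULL, no match -> kept with NULL
  - product 2 (Mouse): category_id=2 -> matches Sports
  - product 3 (Headphones): category_id=3 -> matches Outdoor
  - product 4 (Notebook): category_id=2 -> matches Sports
All 4 rows appear; 1 has NULL category.

SQL:
SELECT a.name, b.name AS category
FROM products a
LEFT JOIN categories b ON a.category_id = b.id

Result:
name       | category
-----------+---------
Pen        | NULL    
Mouse      | Sports  
Headphones | Outdoor 
Notebook   | Sports  


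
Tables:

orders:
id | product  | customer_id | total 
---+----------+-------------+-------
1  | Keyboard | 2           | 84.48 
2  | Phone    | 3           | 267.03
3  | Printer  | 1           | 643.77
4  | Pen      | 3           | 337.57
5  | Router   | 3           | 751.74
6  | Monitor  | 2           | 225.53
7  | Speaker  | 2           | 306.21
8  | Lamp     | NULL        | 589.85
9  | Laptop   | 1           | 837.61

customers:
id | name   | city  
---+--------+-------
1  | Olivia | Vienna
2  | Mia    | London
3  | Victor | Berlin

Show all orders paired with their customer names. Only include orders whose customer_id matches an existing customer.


INNER JOIN keeps only orders rows whose customer_id matches an id in customers. Walk through each order:
  - order 1 (Keyboard): customer_id=2 -> matches Mia
  - order 2 (Phone): customer_id=3 -> matches Victor
  - order 3 (Printer): customer_id=1 -> matches Olivia
  - order 4 (Pen): customer_id=3 -> matches Victor
  - order 5 (Router): customer_id=3 -> matches Victor
  - order 6 (Monitor): customer_id=2 -> matches Mia
  - order 7 (Speaker): customer_id=2 -> matches Mia
  - order 8 (Lamp): customer_id=NULL, no match -> dropped
  - order 9 (Laptop): customer_id=1 -> matches Olivia
So 1 of 9 rows is dropped.

SQL:
SELECT a.product, b.name AS customer
FROM orders a
INNER JOIN customers b ON a.customer_id = b.id

Result:
product  | customer
---------+---------
Keyboard | Mia     
Phone    | Victor  
Printer  | Olivia  
Pen      | Victor  
Router   | Victor  
Monitor  | Mia     
Speaker  | Mia     
Laptop   | Olivia  


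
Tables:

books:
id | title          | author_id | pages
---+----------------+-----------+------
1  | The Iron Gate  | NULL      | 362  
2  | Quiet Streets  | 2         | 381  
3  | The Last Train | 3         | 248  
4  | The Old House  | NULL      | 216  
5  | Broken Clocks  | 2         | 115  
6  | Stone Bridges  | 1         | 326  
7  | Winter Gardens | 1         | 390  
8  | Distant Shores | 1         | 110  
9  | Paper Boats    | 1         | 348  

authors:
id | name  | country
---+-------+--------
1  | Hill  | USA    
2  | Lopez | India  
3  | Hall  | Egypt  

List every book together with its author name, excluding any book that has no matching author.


INNER JOIN keeps only books rows whose author_id matches an id in authors. Walk through each book:
  - book 1 (The Iron Gate): author_id=NULL, no match -> dropped
  - book 2 (Quiet Streets): author_id=2 -> matches Lopez
  - book 3 (The Last Train): author_id=3 -> matches Hall
  - book 4 (The Old House): author_id=NULL, no match -> dropped
  - book 5 (Broken Clocks): author_id=2 -> matches Lopez
  - book 6 (Stone Bridges): author_id=1 -> matches Hill
  - book 7 (Winter Gardens): author_id=1 -> matches Hill
  - book 8 (Distant Shores): author_id=1 -> matches Hill
  - book 9 (Paper Boats): author_id=1 -> matches Hill
So 2 of 9 rows are dropped.

SQL:
SELECT a.title, b.name AS author
FROM books a
INNER JOIN authors b ON a.author_id = b.id

Result:
title          | author
---------------+-------
Quiet Streets  | Lopez 
The Last Train | Hall  
Broken Clocks  | Lopez 
Stone Bridges  | Hill  
Winter Gardens | Hill  
Distant Shores | Hill  
Paper Boats    | Hill  


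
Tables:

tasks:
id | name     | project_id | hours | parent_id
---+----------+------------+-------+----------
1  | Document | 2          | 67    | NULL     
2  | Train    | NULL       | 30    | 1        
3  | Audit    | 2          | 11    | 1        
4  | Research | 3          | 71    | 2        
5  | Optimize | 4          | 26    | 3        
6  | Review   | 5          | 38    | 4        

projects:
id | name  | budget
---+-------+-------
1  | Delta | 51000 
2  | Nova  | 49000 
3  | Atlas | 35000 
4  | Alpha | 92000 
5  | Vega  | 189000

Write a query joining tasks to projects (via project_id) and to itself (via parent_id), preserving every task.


Two LEFT JOINs from the same base table tasks: one to projects via project_id, one to tasks itself via parent_id. Both are LEFT so every task is preserved.
Match against projects:
  - task 1 (Document): project_id=2 -> matches Nova
  - task 2 (Train): project_id=NULL, no match -> kept with NULL
  - task 3 (Audit): project_id=2 -> matches Nova
  - task 4 (Research): project_id=3 -> matches Atlas
  - task 5 (Optimize): project_id=4 -> matches Alpha
  - task 6 (Review): project_id=5 -> matches Vega
Match against tasks (self):
  - task 1 (Document): parent_id=NULL -> NULL
  - task 2 (Train): parent_id=1 -> Document
  - task 3 (Audit): parent_id=1 -> Document
  - task 4 (Research): parent_id=2 -> Train
  - task 5 (Optimize): parent_id=3 -> Audit
  - task 6 (Review): parent_id=4 -> Research

SQL:
SELECT a.name, b.name AS project, c.name AS parent
FROM tasks a
LEFT JOIN projects b ON a.project_id = b.id
LEFT JOIN tasks c ON a.parent_id = c.id

Result:
name     | project | parent  
---------+---------+---------
Document | Nova    | NULL    
Train    | NULL    | Document
Audit    | Nova    | Document
Research | Atlas   | Train   
Optimize | Alpha   | Audit   
Review   | Vega    | Research


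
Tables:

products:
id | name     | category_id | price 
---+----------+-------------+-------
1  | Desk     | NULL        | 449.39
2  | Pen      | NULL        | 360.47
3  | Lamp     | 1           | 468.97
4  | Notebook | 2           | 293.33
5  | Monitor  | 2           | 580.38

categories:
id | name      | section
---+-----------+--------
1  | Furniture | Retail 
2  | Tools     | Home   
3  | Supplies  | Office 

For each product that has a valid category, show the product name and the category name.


INNER JOIN keeps only products rows whose category_id matches an id in categories. Walk through each product:
  - product 1 (Desk): category_id=NULL, no match -> dropped
  - product 2 (Pen): category_id=NULL, no match -> dropped
  - product 3 (Lamp): category_id=1 -> matches Furniture
  - product 4 (Notebook): category_id=2 -> matches Tools
  - product 5 (Monitor): category_id=2 -> matches Tools
So 2 of 5 rows are dropped.

SQL:
SELECT a.name, b.name AS category
FROM products a
INNER JOIN categories b ON a.category_id = b.id

Result:
name     | category 
---------+----------
Lamp     | Furniture
Notebook | Tools    
Monitor  | Tools    


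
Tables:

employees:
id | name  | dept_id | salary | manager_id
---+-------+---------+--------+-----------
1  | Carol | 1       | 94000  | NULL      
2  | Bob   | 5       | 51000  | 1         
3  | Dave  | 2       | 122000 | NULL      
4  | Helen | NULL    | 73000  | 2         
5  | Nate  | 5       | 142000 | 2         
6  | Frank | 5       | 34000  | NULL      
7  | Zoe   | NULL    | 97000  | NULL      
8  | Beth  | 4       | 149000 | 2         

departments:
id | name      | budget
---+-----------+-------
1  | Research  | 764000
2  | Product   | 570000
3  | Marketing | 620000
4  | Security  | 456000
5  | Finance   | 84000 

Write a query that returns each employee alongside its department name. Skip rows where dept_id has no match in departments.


INNER JOIN keeps only employees rows whose dept_id matches an id in departments. Walk through each employee:
  - employee 1 (Carol): dept_id=1 -> matches Research
  - employee 2 (Bob): dept_id=5 -> matches Finance
  - employee 3 (Dave): dept_id=2 -> matches Product
  - employee 4 (Helen): dept_id=NULL, no match -> dropped
  - employee 5 (Nate): dept_id=5 -> matches Finance
  - employee 6 (Frank): dept_id=5 -> matches Finance
  - employee 7 (Zoe): dept_id=NULL, no match -> dropped
  - employee 8 (Beth): dept_id=4 -> matches Security
So 2 of 8 rows are dropped.

SQL:
SELECT a.name, b.name AS department
FROM employees a
INNER JOIN departments b ON a.dept_id = b.id

Result:
name  | department
------+-----------
Carol | Research  
Bob   | Finance   
Dave  | Product   
Nate  | Finance   
Frank | Finance   
Beth  | Security  


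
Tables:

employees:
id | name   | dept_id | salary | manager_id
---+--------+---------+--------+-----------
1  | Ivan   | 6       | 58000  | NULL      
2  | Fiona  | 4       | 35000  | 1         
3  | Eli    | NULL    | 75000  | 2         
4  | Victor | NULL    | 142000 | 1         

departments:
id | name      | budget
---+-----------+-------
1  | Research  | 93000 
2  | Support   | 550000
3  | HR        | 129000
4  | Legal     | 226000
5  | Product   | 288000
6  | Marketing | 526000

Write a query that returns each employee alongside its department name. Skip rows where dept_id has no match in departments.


INNER JOIN keeps only employees rows whose dept_id matches an id in departments. Walk through each employee:
  - employee 1 (Ivan): dept_id=6 -> matches Marketing
  - employee 2 (Fiona): dept_id=4 -> matches Legal
  - employee 3 (Eli): dept_id=NULL, no match -> dropped
  - employee 4 (Victor): dept_id=NULL, no match -> dropped
So 2 of 4 rows are dropped.

SQL:
SELECT a.name, b.name AS department
FROM employees a
INNER JOIN departments b ON a.dept_id = b.id

Result:
name  | department
------+-----------
Ivan  | Marketing 
Fiona | Legal     


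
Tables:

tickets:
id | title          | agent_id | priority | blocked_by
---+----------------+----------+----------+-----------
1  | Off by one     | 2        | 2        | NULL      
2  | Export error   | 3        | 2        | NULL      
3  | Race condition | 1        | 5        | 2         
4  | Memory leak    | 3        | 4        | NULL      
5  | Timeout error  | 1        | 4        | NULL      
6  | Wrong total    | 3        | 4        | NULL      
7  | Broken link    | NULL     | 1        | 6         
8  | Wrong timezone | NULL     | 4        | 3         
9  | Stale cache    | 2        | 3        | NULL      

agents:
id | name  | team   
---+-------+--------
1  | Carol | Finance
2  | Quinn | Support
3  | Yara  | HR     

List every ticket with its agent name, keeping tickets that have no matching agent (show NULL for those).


LEFT JOIN keeps every row from tickets (the left table); where agent_id has no match in agents, the agent columns become NULL. Walk through each ticket:
  - ticket 1 (Off by one): agent_id=2 -> matches Quinn
  - ticket 2 (Export error): agent_id=3 -> matches Yara
  - ticket 3 (Race condition): agent_id=1 -> matches Carol
  - ticket 4 (Memory leak): agent_id=3 -> matches Yara
  - ticket 5 (Timeout error): agent_id=1 -> matches Carol
  - ticket 6 (Wrong total): agent_id=3 -> matches Yara
  - ticket 7 (Broken link): agent_id=NULL, no match -> kept with NULL
  - ticket 8 (Wrong timezone): agent_id=NULL, no match -> kept with NULL
  - ticket 9 (Stale cache): agent_id=2 -> matches Quinn
All 9 rows appear; 2 have NULL agent.

SQL:
SELECT a.title, b.name AS agent
FROM tickets a
LEFT JOIN agents b ON a.agent_id = b.id

Result:
title          | agent
---------------+------
Off by one     | Quinn
Export error   | Yara 
Race condition | Carol
Memory leak    | Yara 
Timeout error  | Carol
Wrong total    | Yara 
Broken link    | NULL 
Wrong timezone | NULL 
Stale cache    | Quinn


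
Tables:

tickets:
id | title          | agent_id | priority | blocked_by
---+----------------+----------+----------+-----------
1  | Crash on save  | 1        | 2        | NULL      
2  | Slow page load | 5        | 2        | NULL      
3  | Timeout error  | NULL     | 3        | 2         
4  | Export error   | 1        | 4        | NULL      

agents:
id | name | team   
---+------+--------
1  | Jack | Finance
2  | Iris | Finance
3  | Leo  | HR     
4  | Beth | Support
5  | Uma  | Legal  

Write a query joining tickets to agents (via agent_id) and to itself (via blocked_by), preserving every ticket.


Two LEFT JOINs from the same base table tickets: one to agents via agent_id, one to tickets itself via blocked_by. Both are LEFT so every ticket is preserved.
Match against agents:
  - ticket 1 (Crash on save): agent_id=1 -> matches Jack
  - ticket 2 (Slow page load): agent_id=5 -> matches Uma
  - ticket 3 (Timeout error): agent_id=NULL, no match -> kept with NULL
  - ticket 4 (Export error): agent_id=1 -> matches Jack
Match against tickets (self):
  - ticket 1 (Crash on save): blocked_by=NULL -> NULL
  - ticket 2 (Slow page load): blocked_by=NULL -> NULL
  - ticket 3 (Timeout error): blocked_by=2 -> Slow page load
  - ticket 4 (Export error): blocked_by=NULL -> NULL

SQL:
SELECT a.title, b.name AS agent, c.title AS blocked_by
FROM tickets a
LEFT JOIN agents b ON a.agent_id = b.id
LEFT JOIN tickets c ON a.blocked_by = c.id

Result:
title          | agent | blocked_by    
---------------+-------+---------------
Crash on save  | Jack  | NULL          
Slow page load | Uma   | NULL          
Timeout error  | NULL  | Slow page load
Export error   | Jack  | NULL          


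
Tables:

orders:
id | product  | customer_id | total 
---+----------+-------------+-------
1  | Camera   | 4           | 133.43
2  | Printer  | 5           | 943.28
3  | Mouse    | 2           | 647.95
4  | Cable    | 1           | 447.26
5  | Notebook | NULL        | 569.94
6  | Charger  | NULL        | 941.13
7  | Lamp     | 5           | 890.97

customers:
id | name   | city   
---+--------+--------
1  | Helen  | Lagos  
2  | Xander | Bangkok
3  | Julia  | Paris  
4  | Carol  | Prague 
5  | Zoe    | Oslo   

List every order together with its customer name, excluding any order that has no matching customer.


INNER JOIN keeps only orders rows whose customer_id matches an id in customers. Walk through each order:
  - order 1 (Camera): customer_id=4 -> matches Carol
  - order 2 (Printer): customer_id=5 -> matches Zoe
  - order 3 (Mouse): customer_id=2 -> matches Xander
  - order 4 (Cable): customer_id=1 -> matches Helen
  - order 5 (Notebook): customer_id=NULL, no match -> dropped
  - order 6 (Charger): customer_id=NULL, no match -> dropped
  - order 7 (Lamp): customer_id=5 -> matches Zoe
So 2 of 7 rows are dropped.

SQL:
SELECT a.product, b.name AS customer
FROM orders a
INNER JOIN customers b ON a.customer_id = b.id

Result:
product | customer
--------+---------
Camera  | Carol   
Printer | Zoe     
Mouse   | Xander  
Cable   | Helen   
Lamp    | Zoe     


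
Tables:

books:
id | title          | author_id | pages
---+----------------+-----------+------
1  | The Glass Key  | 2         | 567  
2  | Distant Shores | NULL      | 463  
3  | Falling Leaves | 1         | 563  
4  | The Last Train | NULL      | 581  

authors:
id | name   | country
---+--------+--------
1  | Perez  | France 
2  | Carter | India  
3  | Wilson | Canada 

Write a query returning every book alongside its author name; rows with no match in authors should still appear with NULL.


LEFT JOIN keeps every row from books (the left table); where author_id has no match in authors, the author columns become NULL. Walk through each book:
  - book 1 (The Glass Key): author_id=2 -> matches Carter
  - book 2 (Distant Shores): author_id=NULL, no match -> kept with NULL
  - book 3 (Falling Leaves): author_id=1 -> matches Perez
  - book 4 (The Last Train): author_id=NULL, no match -> kept with NULL
All 4 rows appear; 2 have NULL author.

SQL:
SELECT a.title, b.name AS author
FROM books a
LEFT JOIN authors b ON a.author_id = b.id

Result:
title          | author
---------------+-------
The Glass Key  | Carter
Distant Shores | NULL  
Falling Leaves | Perez 
The Last Train | NULL  


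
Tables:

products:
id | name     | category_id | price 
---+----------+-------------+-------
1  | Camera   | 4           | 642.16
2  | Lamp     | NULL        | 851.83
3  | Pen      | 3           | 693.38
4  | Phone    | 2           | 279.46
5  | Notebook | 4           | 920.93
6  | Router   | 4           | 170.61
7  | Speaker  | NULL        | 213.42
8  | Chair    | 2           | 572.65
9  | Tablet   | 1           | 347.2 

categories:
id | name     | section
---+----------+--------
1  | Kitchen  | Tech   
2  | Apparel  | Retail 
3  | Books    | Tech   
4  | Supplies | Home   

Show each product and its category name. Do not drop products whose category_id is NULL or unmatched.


LEFT JOIN keeps every row from products (the left table); where category_id has no match in categories, the category columns become NULL. Walk through each product:
  - product 1 (Camera): category_id=4 -> matches Supplies
  - product 2 (Lamp): category_id=NULL, no match -> kept with NULL
  - product 3 (Pen): category_id=3 -> matches Books
  - product 4 (Phone): category_id=2 -> matches Apparel
  - product 5 (Notebook): category_id=4 -> matches Supplies
  - product 6 (Router): category_id=4 -> matches Supplies
  - product 7 (Speaker): category_id=NULL, no match -> kept with NULL
  - product 8 (Chair): category_id=2 -> matches Apparel
  - product 9 (Tablet): category_id=1 -> matches Kitchen
All 9 rows appear; 2 have NULL category.

SQL:
SELECT a.name, b.name AS category
FROM products a
LEFT JOIN categories b ON a.category_id = b.id

Result:
name     | category
---------+---------
Camera   | Supplies
Lamp     | NULL    
Pen      | Books   
Phone    | Apparel 
Notebook | Supplies
Router   | Supplies
Speaker  | NULL    
Chair    | Apparel 
Tablet   | Kitchen 


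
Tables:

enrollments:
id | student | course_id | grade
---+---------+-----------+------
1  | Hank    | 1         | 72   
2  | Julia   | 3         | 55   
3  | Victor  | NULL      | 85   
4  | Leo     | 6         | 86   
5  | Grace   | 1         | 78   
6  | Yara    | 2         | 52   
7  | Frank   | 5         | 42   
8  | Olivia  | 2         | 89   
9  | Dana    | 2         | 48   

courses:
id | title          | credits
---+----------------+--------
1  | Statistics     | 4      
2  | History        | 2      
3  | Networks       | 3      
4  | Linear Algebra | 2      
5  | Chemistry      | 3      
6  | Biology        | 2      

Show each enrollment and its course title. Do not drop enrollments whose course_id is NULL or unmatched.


LEFT JOIN keeps every row from enrollments (the left table); where course_id has no match in courses, the course columns become NULL. Walk through each enrollment:
  - enrollment 1 (Hank): course_id=1 -> matches Statistics
  - enrollment 2 (Julia): course_id=3 -> matches Networks
  - enrollment 3 (Victor): course_id=NULL, no match -> kept with NULL
  - enrollment 4 (Leo): course_id=6 -> matches Biology
  - enrollment 5 (Grace): course_id=1 -> matches Statistics
  - enrollment 6 (Yara): course_id=2 -> matches History
  - enrollment 7 (Frank): course_id=5 -> matches Chemistry
  - enrollment 8 (Olivia): course_id=2 -> matches History
  - enrollment 9 (Dana): course_id=2 -> matches History
All 9 rows appear; 1 has NULL course.

SQL:
SELECT a.student, b.title AS course
FROM enrollments a
LEFT JOIN courses b ON a.course_id = b.id

Result:
student | course    
--------+-----------
Hank    | Statistics
Julia   | Networks  
Victor  | NULL      
Leo     | Biology   
Grace   | Statistics
Yara    | History   
Frank   | Chemistry 
Olivia  | History   
Dana    | History   


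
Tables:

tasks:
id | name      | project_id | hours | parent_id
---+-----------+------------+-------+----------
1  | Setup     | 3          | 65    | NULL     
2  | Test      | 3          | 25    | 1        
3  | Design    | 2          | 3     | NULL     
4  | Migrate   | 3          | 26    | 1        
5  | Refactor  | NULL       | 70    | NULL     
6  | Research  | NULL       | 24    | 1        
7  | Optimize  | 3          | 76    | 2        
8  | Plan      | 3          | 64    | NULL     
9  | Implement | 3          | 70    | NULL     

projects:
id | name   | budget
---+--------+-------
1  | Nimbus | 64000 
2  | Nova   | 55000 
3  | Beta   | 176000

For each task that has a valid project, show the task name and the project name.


INNER JOIN keeps only tasks rows whose project_id matches an id in projects. Walk through each task:
  - task 1 (Setup): project_id=3 -> matches Beta
  - task 2 (Test): project_id=3 -> matches Beta
  - task 3 (Design): project_id=2 -> matches Nova
  - task 4 (Migrate): project_id=3 -> matches Beta
  - task 5 (Refactor): project_id=NULL, no match -> dropped
  - task 6 (Research): project_id=NULL, no match -> dropped
  - task 7 (Optimize): project_id=3 -> matches Beta
  - task 8 (Plan): project_id=3 -> matches Beta
  - task 9 (Implement): project_id=3 -> matches Beta
So 2 of 9 rows are dropped.

SQL:
SELECT a.name, b.name AS project
FROM tasks a
INNER JOIN projects b ON a.project_id = b.id

Result:
name      | project
----------+--------
Setup     | Beta   
Test      | Beta   
Design    | Nova   
Migrate   | Beta   
Optimize  | Beta   
Plan      | Beta   
Implement | Beta   


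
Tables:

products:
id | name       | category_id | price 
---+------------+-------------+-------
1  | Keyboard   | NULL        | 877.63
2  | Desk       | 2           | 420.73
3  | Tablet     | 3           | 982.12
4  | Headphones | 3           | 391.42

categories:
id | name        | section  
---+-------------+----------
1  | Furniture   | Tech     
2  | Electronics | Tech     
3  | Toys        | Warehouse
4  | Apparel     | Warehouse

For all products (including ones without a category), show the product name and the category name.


LEFT JOIN keeps every row from products (the left table); where category_id has no match in categories, the category columns become NULL. Walk through each product:
  - product 1 (Keyboard): category_id=NULL, no match -> kept with NULL
  - product 2 (Desk): category_id=2 -> matches Electronics
  - product 3 (Tablet): category_id=3 -> matches Toys
  - product 4 (Headphones): category_id=3 -> matches Toys
All 4 rows appear; 1 has NULL category.

SQL:
SELECT a.name, b.name AS category
FROM products a
LEFT JOIN categories b ON a.category_id = b.id

Result:
name       | category   
-----------+------------
Keyboard   | NULL       
Desk       | Electronics
Tablet     | Toys       
Headphones | Toys       


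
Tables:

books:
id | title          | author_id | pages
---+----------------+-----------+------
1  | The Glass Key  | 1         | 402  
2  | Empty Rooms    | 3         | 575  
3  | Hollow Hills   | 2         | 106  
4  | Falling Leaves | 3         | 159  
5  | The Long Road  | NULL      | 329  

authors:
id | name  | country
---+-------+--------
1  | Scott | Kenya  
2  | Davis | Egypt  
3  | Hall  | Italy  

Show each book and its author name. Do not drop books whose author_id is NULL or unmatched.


LEFT JOIN keeps every row from books (the left table); where author_id has no match in authors, the author columns become NULL. Walk through each book:
  - book 1 (The Glass Key): author_id=1 -> matches Scott
  - book 2 (Empty Rooms): author_id=3 -> matches Hall
  - book 3 (Hollow Hills): author_id=2 -> matches Davis
  - book 4 (Falling Leaves): author_id=3 -> matches Hall
  - book 5 (The Long Road): author_id=NULL, no match -> kept with NULL
All 5 rows appear; 1 has NULL author.

SQL:
SELECT a.title, b.name AS author
FROM books a
LEFT JOIN authors b ON a.author_id = b.id

Result:
title          | author
---------------+-------
The Glass Key  | Scott 
Empty Rooms    | Hall  
Hollow Hills   | Davis 
Falling Leaves | Hall  
The Long Road  | NULL  


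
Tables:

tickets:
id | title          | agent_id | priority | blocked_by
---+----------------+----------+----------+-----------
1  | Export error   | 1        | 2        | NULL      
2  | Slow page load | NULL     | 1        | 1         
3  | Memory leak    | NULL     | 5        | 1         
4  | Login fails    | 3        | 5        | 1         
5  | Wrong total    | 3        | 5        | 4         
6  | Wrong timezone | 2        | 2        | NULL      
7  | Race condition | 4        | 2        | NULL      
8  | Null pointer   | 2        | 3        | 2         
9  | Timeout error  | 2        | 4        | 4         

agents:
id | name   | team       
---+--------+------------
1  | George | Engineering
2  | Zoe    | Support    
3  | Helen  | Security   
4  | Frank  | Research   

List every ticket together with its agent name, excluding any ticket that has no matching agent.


INNER JOIN keeps only tickets rows whose agent_id matches an id in agents. Walk through each ticket:
  - ticket 1 (Export error): agent_id=1 -> matches George
  - ticket 2 (Slow page load): agent_id=NULL, no match -> dropped
  - ticket 3 (Memory leak): agent_id=NULL, no match -> dropped
  - ticket 4 (Login fails): agent_id=3 -> matches Helen
  - ticket 5 (Wrong total): agent_id=3 -> matches Helen
  - ticket 6 (Wrong timezone): agent_id=2 -> matches Zoe
  - ticket 7 (Race condition): agent_id=4 -> matches Frank
  - ticket 8 (Null pointer): agent_id=2 -> matches Zoe
  - ticket 9 (Timeout error): agent_id=2 -> matches Zoe
So 2 of 9 rows are dropped.

SQL:
SELECT a.title, b.name AS agent
FROM tickets a
INNER JOIN agents b ON a.agent_id = b.id

Result:
title          | agent 
---------------+-------
Export error   | George
Login fails    | Helen 
Wrong total    | Helen 
Wrong timezone | Zoe   
Race condition | Frank 
Null pointer   | Zoe   
Timeout error  | Zoe   


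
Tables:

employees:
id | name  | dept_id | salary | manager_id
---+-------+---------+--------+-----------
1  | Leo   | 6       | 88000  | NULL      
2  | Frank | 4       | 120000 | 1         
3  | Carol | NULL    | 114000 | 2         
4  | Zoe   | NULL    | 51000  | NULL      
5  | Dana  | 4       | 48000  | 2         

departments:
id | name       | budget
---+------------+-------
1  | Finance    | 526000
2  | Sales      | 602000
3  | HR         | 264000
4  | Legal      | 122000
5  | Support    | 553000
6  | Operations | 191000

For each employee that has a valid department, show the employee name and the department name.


INNER JOIN keeps only employees rows whose dept_id matches an id in departments. Walk through each employee:
  - employee 1 (Leo): dept_id=6 -> matches Operations
  - employee 2 (Frank): dept_id=4 -> matches Legal
  - employee 3 (Carol): dept_id=NULL, no match -> dropped
  - employee 4 (Zoe): dept_id=NULL, no match -> dropped
  - employee 5 (Dana): dept_id=4 -> matches Legal
So 2 of 5 rows are dropped.

SQL:
SELECT a.name, b.name AS department
FROM employees a
INNER JOIN departments b ON a.dept_id = b.id

Result:
name  | department
------+-----------
Leo   | Operations
Frank | Legal     
Dana  | Legal     


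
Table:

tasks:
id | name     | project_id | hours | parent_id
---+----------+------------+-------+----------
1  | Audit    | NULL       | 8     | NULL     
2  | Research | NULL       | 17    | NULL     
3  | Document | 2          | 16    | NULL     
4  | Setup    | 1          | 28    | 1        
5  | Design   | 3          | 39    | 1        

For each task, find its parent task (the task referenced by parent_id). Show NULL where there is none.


This is a self-join: tasks is joined to a second copy of itself, matching each row's parent_id to another row's id. Use LEFT JOIN so rows with parent_id=NULL are kept.
  - task 1 (Audit): parent_id=NULL -> NULL
  - task 2 (Research): parent_id=NULL -> NULL
  - task 3 (Document): parent_id=NULL -> NULL
  - task 4 (Setup): parent_id=1 -> Audit
  - task 5 (Design): parent_id=1 -> Audit

SQL:
SELECT a.name AS item, b.name AS parent
FROM tasks a
LEFT JOIN tasks b ON a.parent_id = b.id

Result:
item     | parent
---------+-------
Audit    | NULL  
Research | NULL  
Document | NULL  
Setup    | Audit 
Design   | Audit 


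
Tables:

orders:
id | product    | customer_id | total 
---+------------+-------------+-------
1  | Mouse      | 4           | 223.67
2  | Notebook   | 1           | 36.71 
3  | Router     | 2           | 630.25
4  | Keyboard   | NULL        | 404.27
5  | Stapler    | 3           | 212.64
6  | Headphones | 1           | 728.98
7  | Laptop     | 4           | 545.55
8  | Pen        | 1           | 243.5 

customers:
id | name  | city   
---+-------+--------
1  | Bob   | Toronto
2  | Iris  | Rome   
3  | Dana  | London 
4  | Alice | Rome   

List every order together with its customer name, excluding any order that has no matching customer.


INNER JOIN keeps only orders rows whose customer_id matches an id in customers. Walk through each order:
  - order 1 (Mouse): customer_id=4 -> matches Alice
  - order 2 (Notebook): customer_id=1 -> matches Bob
  - order 3 (Router): customer_id=2 -> matches Iris
  - order 4 (Keyboard): customer_id=NULL, no match -> dropped
  - order 5 (Stapler): customer_id=3 -> matches Dana
  - order 6 (Headphones): customer_id=1 -> matches Bob
  - order 7 (Laptop): customer_id=4 -> matches Alice
  - order 8 (Pen): customer_id=1 -> matches Bob
So 1 of 8 rows is dropped.

SQL:
SELECT a.product, b.name AS customer
FROM orders a
INNER JOIN customers b ON a.customer_id = b.id

Result:
product    | customer
-----------+---------
Mouse      | Alice   
Notebook   | Bob     
Router     | Iris    
Stapler    | Dana    
Headphones | Bob     
Laptop     | Alice   
Pen        | Bob     


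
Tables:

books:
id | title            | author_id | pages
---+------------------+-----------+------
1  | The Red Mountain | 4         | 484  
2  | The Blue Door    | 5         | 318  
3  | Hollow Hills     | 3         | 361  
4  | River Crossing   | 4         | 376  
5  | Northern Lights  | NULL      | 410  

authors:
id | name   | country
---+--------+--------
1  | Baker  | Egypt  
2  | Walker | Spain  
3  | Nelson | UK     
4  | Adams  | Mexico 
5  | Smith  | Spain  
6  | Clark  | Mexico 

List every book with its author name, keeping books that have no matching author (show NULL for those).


LEFT JOIN keeps every row from books (the left table); where author_id has no match in authors, the author columns become NULL. Walk through each book:
  - book 1 (The Red Mountain): author_id=4 -> matches Adams
  - book 2 (The Blue Door): author_id=5 -> matches Smith
  - book 3 (Hollow Hills): author_id=3 -> matches Nelson
  - book 4 (River Crossing): author_id=4 -> matches Adams
  - book 5 (Northern Lights): author_id=NULL, no match -> kept with NULL
All 5 rows appear; 1 has NULL author.

SQL:
SELECT a.title, b.name AS author
FROM books a
LEFT JOIN authors b ON a.author_id = b.id

Result:
title            | author
-----------------+-------
The Red Mountain | Adams 
The Blue Door    | Smith 
Hollow Hills     | Nelson
River Crossing   | Adams 
Northern Lights  | NULL  


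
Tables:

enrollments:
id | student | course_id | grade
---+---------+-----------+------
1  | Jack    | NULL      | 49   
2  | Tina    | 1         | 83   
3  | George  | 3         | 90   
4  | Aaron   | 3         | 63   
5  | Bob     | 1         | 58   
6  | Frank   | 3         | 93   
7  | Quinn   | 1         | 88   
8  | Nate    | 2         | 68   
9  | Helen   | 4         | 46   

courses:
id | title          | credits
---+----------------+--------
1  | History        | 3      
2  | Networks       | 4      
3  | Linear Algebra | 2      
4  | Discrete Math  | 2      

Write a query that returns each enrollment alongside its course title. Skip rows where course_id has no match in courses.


INNER JOIN keeps only enrollments rows whose course_id matches an id in courses. Walk through each enrollment:
  - enrollment 1 (Jack): course_id=NULL, no match -> dropped
  - enrollment 2 (Tina): course_id=1 -> matches History
  - enrollment 3 (George): course_id=3 -> matches Linear Algebra
  - enrollment 4 (Aaron): course_id=3 -> matches Linear Algebra
  - enrollment 5 (Bob): course_id=1 -> matches History
  - enrollment 6 (Frank): course_id=3 -> matches Linear Algebra
  - enrollment 7 (Quinn): course_id=1 -> matches History
  - enrollment 8 (Nate): course_id=2 -> matches Networks
  - enrollment 9 (Helen): course_id=4 -> matches Discrete Math
So 1 of 9 rows is dropped.

SQL:
SELECT a.student, b.title AS course
FROM enrollments a
INNER JOIN courses b ON a.course_id = b.id

Result:
student | course        
--------+---------------
Tina    | History       
George  | Linear Algebra
Aaron   | Linear Algebra
Bob     | History       
Frank   | Linear Algebra
Quinn   | History       
Nate    | Networks      
Helen   | Discrete Math 


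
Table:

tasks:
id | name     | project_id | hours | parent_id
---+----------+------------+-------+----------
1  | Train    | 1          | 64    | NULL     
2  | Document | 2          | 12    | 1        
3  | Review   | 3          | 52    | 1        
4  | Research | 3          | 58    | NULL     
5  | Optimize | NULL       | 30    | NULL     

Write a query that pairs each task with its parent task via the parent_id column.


This is a self-join: tasks is joined to a second copy of itself, matching each row's parent_id to another row's id. Use LEFT JOIN so rows with parent_id=NULL are kept.
  - task 1 (Train): parent_id=NULL -> NULL
  - task 2 (Document): parent_id=1 -> Train
  - task 3 (Review): parent_id=1 -> Train
  - task 4 (Research): parent_id=NULL -> NULL
  - task 5 (Optimize): parent_id=NULL -> NULL

SQL:
SELECT a.name AS item, b.name AS parent
FROM tasks a
LEFT JOIN tasks b ON a.parent_id = b.id

Result:
item     | parent
---------+-------
Train    | NULL  
Document | Train 
Review   | Train 
Research | NULL  
Optimize | NULL  


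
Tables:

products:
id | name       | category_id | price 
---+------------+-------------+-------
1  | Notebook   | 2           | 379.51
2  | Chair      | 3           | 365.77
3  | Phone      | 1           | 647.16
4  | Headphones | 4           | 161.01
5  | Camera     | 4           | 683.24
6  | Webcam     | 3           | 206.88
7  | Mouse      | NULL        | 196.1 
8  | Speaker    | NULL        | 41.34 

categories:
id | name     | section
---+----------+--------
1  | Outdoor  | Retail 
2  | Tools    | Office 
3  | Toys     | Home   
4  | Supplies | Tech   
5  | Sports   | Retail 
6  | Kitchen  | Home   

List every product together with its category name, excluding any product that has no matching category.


INNER JOIN keeps only products rows whose category_id matches an id in categories. Walk through each product:
  - product 1 (Notebook): category_id=2 -> matches Tools
  - product 2 (Chair): category_id=3 -> matches Toys
  - product 3 (Phone): category_id=1 -> matches Outdoor
  - product 4 (Headphones): category_id=4 -> matches Supplies
  - product 5 (Camera): category_id=4 -> matches Supplies
  - product 6 (Webcam): category_id=3 -> matches Toys
  - product 7 (Mouse): category_id=NULL, no match -> dropped
  - product 8 (Speaker): category_id=NULL, no match -> dropped
So 2 of 8 rows are dropped.

SQL:
SELECT a.name, b.name AS category
FROM products a
INNER JOIN categories b ON a.category_id = b.id

Result:
name       | category
-----------+---------
Notebook   | Tools   
Chair      | Toys    
Phone      | Outdoor 
Headphones | Supplies
Camera     | Supplies
Webcam     | Toys    


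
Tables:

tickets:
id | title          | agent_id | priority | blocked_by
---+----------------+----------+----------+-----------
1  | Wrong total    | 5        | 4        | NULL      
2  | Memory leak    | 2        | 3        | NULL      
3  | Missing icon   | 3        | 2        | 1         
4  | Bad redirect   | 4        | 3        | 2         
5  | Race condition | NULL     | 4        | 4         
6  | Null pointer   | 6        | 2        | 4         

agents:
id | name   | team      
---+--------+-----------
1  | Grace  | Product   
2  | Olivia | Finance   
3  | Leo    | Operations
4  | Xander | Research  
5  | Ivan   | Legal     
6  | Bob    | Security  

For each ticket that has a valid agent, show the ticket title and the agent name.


INNER JOIN keeps only tickets rows whose agent_id matches an id in agents. Walk through each ticket:
  - ticket 1 (Wrong total): agent_id=5 -> matches Ivan
  - ticket 2 (Memory leak): agent_id=2 -> matches Olivia
  - ticket 3 (Missing icon): agent_id=3 -> matches Leo
  - ticket 4 (Bad redirect): agent_id=4 -> matches Xander
  - ticket 5 (Race condition): agent_id=NULL, no match -> dropped
  - ticket 6 (Null pointer): agent_id=6 -> matches Bob
So 1 of 6 rows is dropped.

SQL:
SELECT a.title, b.name AS agent
FROM tickets a
INNER JOIN agents b ON a.agent_id = b.id

Result:
title        | agent 
-------------+-------
Wrong total  | Ivan  
Memory leak  | Olivia
Missing icon | Leo   
Bad redirect | Xander
Null pointer | Bob   
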